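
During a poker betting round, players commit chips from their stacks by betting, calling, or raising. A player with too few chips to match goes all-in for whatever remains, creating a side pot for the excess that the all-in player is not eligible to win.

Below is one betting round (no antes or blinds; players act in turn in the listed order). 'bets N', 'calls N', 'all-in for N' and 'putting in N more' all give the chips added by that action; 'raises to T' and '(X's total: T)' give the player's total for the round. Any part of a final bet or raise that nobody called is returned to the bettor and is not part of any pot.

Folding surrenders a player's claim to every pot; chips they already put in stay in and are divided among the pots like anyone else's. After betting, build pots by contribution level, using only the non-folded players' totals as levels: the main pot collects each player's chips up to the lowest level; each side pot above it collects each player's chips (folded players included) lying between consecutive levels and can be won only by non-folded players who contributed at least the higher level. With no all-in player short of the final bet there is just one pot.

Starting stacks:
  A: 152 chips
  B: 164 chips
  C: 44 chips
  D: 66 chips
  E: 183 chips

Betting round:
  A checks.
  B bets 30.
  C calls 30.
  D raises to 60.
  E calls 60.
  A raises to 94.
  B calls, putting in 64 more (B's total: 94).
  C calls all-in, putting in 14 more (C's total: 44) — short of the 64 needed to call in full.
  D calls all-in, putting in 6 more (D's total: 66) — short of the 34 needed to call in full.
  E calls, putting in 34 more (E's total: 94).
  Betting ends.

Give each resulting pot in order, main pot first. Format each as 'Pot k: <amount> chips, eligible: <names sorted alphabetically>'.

Contributions: A=94, B=94, C=44, D=66, E=94
Pot levels (distinct totals of non-folded players): 44, 66, 94
Layer 1-44: 44 each from A, B, C, D, E = 44*5 = 220 chips; eligible A, B, C, D, E
Layer 45-66: 22 each from A, B, D, E = 22*4 = 88 chips; eligible A, B, D, E
Layer 67-94: 28 each from A, B, E = 28*3 = 84 chips; eligible A, B, E

Pot 1: 220 chips, eligible: A, B, C, D, E
Pot 2: 88 chips, eligible: A, B, D, E
Pot 3: 84 chips, eligible: A, B, E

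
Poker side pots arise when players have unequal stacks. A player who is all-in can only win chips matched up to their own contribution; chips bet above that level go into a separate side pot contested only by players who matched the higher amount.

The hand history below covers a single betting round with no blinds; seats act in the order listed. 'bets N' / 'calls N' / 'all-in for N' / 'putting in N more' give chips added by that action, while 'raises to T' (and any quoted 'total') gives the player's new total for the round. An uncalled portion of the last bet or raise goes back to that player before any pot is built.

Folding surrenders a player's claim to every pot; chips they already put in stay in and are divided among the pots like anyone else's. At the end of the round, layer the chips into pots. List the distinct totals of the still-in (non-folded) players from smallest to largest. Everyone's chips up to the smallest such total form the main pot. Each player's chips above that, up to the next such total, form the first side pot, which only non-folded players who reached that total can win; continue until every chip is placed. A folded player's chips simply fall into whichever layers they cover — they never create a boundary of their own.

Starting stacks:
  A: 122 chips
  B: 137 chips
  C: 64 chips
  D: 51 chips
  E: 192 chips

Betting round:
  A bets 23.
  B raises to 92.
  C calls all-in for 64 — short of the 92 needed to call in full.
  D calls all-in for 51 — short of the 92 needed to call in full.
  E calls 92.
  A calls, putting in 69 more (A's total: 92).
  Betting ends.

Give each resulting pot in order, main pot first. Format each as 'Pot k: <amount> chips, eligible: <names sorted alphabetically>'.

Pot 1: 255 chips, eligible: A, B, C, D, E
Pot 2: 52 chips, eligible: A, B, C, E
Pot 3: 84 chips, eligible: A, B, E

Derivation:
Contributions: A=92, B=92, C=64, D=51, E=92
Pot levels (distinct totals of non-folded players): 51, 64, 92
Layer 1-51: 51 each from A, B, C, D, E = 51*5 = 255 chips; eligible A, B, C, D, E
Layer 52-64: 13 each from A, B, C, E = 13*4 = 52 chips; eligible A, B, C, E
Layer 65-92: 28 each from A, B, E = 28*3 = 84 chips; eligible A, B, E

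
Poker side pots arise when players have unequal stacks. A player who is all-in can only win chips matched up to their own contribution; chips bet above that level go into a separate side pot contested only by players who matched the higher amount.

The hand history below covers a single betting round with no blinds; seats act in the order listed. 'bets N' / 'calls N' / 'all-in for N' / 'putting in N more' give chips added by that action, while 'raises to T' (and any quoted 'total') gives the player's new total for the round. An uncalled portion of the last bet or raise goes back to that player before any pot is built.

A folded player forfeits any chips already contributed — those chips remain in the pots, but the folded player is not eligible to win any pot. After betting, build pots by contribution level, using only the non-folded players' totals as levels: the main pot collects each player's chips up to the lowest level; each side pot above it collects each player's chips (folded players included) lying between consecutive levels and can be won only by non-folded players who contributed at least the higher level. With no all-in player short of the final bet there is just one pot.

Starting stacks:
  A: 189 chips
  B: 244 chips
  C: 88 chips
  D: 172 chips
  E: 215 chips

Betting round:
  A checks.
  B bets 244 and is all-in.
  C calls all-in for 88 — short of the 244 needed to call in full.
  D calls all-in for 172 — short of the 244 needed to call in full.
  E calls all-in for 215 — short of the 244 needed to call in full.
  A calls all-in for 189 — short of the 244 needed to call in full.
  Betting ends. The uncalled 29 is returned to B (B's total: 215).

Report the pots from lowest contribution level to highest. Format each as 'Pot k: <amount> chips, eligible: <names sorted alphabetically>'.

Pot 1: 440 chips, eligible: A, B, C, D, E
Pot 2: 336 chips, eligible: A, B, D, E
Pot 3: 51 chips, eligible: A, B, E
Pot 4: 52 chips, eligible: B, E

Derivation:
Contributions (after 29 returned to B): A=189, B=215, C=88, D=172, E=215
Pot levels (distinct totals of non-folded players): 88, 172, 189, 215
Layer 1-88: 88 each from A, B, C, D, E = 88*5 = 440 chips; eligible A, B, C, D, E
Layer 89-172: 84 each from A, B, D, E = 84*4 = 336 chips; eligible A, B, D, E
Layer 173-189: 17 each from A, B, E = 17*3 = 51 chips; eligible A, B, E
Layer 190-215: 26 each from B, E = 26*2 = 52 chips; eligible B, E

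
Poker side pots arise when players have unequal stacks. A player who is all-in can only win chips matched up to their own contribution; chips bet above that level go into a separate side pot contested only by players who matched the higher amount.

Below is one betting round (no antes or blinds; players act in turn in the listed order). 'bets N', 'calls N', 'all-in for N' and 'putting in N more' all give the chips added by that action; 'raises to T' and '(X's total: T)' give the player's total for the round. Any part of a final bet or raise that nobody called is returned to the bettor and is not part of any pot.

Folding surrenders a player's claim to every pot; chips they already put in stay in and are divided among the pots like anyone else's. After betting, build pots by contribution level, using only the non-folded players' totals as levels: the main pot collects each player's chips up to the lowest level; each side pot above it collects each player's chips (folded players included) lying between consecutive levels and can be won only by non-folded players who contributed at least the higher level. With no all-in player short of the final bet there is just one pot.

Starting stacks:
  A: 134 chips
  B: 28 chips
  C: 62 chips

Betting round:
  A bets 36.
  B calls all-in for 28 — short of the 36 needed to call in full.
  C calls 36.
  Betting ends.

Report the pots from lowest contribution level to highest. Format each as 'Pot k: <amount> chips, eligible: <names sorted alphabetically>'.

Contributions: A=36, B=28, C=36
Pot levels (distinct totals of non-folded players): 28, 36
Layer 1-28: 28 each from A, B, C = 28*3 = 84 chips; eligible A, B, C
Layer 29-36: 8 each from A, C = 8*2 = 16 chips; eligible A, C

Pot 1: 84 chips, eligible: A, B, C
Pot 2: 16 chips, eligible: A, C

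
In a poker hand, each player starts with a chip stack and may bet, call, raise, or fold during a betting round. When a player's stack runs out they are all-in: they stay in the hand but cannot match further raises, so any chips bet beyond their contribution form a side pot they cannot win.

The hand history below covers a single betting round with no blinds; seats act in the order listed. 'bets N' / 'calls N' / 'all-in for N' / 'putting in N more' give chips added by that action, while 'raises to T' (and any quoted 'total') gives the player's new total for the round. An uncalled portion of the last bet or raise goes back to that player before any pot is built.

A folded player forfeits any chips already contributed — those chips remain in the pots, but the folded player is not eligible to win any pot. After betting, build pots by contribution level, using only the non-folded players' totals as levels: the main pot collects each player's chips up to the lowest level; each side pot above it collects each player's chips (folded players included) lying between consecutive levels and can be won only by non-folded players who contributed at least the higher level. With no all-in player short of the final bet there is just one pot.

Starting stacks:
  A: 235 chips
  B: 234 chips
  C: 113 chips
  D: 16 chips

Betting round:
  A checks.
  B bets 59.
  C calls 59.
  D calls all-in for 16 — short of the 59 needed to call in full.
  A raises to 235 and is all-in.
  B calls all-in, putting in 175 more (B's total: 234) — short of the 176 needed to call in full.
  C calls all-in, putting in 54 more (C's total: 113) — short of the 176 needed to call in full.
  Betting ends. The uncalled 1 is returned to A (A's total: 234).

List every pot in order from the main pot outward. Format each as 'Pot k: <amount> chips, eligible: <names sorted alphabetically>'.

Pot 1: 64 chips, eligible: A, B, C, D
Pot 2: 291 chips, eligible: A, B, C
Pot 3: 242 chips, eligible: A, B

Derivation:
Contributions (after 1 returned to A): A=234, B=234, C=113, D=16
Pot levels (distinct totals of non-folded players): 16, 113, 234
Layer 1-16: 16 each from A, B, C, D = 16*4 = 64 chips; eligible A, B, C, D
Layer 17-113: 97 each from A, B, C = 97*3 = 291 chips; eligible A, B, C
Layer 114-234: 121 each from A, B = 121*2 = 242 chips; eligible A, B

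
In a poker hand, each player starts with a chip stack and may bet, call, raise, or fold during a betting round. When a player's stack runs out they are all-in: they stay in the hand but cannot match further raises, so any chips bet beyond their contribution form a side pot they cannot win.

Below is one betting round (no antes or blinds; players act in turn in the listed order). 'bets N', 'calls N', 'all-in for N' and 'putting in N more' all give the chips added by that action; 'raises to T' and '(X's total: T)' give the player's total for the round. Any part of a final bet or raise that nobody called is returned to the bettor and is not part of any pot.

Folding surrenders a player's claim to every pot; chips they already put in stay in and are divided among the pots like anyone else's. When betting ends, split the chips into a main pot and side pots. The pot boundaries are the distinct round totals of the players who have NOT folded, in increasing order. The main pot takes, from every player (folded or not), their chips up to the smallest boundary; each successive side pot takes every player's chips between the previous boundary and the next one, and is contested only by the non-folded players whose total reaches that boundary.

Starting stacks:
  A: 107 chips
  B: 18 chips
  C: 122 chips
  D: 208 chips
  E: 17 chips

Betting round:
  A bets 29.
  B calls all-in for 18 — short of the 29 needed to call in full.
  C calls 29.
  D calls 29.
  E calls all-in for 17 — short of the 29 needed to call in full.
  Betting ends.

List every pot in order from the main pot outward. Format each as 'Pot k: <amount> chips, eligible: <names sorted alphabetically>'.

Pot 1: 85 chips, eligible: A, B, C, D, E
Pot 2: 4 chips, eligible: A, B, C, D
Pot 3: 33 chips, eligible: A, C, D

Derivation:
Contributions: A=29, B=18, C=29, D=29, E=17
Pot levels (distinct totals of non-folded players): 17, 18, 29
Layer 1-17: 17 each from A, B, C, D, E = 17*5 = 85 chips; eligible A, B, C, D, E
Layer 18-18: 1 each from A, B, C, D = 1*4 = 4 chips; eligible A, B, C, D
Layer 19-29: 11 each from A, C, D = 11*3 = 33 chips; eligible A, C, D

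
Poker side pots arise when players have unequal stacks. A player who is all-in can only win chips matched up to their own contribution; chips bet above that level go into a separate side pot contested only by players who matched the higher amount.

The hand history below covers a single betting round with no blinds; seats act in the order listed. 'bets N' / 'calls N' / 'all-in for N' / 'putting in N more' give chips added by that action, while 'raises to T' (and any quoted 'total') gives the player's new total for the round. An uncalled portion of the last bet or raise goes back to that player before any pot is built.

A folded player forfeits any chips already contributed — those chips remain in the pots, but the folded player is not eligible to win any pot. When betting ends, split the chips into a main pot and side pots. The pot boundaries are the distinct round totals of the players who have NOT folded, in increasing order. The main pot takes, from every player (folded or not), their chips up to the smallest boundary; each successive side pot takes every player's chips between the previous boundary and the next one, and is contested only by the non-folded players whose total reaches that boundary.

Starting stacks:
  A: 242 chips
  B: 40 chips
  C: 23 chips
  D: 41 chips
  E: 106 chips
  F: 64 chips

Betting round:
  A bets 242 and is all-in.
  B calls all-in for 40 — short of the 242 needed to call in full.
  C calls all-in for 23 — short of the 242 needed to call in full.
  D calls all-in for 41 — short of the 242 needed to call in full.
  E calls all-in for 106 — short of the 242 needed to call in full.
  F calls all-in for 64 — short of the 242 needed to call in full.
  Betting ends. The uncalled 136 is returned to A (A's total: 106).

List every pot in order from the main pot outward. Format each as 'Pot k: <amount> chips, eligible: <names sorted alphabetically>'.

Pot 1: 138 chips, eligible: A, B, C, D, E, F
Pot 2: 85 chips, eligible: A, B, D, E, F
Pot 3: 4 chips, eligible: A, D, E, F
Pot 4: 69 chips, eligible: A, E, F
Pot 5: 84 chips, eligible: A, E

Derivation:
Contributions (after 136 returned to A): A=106, B=40, C=23, D=41, E=106, F=64
Pot levels (distinct totals of non-folded players): 23, 40, 41, 64, 106
Layer 1-23: 23 each from A, B, C, D, E, F = 23*6 = 138 chips; eligible A, B, C, D, E, F
Layer 24-40: 17 each from A, B, D, E, F = 17*5 = 85 chips; eligible A, B, D, E, F
Layer 41-41: 1 each from A, D, E, F = 1*4 = 4 chips; eligible A, D, E, F
Layer 42-64: 23 each from A, E, F = 23*3 = 69 chips; eligible A, E, F
Layer 65-106: 42 each from A, E = 42*2 = 84 chips; eligible A, E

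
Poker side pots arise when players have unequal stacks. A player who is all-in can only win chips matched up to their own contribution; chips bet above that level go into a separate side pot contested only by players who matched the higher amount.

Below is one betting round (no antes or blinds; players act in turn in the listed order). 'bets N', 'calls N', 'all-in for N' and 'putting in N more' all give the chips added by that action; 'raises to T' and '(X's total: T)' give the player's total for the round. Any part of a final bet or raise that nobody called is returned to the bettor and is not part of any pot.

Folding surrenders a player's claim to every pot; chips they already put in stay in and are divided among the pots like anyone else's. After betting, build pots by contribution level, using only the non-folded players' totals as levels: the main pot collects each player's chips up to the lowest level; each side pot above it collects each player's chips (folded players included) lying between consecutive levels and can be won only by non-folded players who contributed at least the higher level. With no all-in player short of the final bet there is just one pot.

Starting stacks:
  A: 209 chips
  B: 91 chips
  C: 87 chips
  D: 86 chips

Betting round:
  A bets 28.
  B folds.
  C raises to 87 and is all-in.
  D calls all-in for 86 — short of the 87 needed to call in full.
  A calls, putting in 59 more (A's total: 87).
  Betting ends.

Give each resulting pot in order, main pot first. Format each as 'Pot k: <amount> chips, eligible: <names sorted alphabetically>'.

Pot 1: 258 chips, eligible: A, C, D
Pot 2: 2 chips, eligible: A, C

Derivation:
Contributions: A=87, C=87, D=86
Folded: B
Pot levels (distinct totals of non-folded players): 86, 87
Layer 1-86: 86 each from A, C, D = 86*3 = 258 chips; eligible A, C, D
Layer 87-87: 1 each from A, C = 1*2 = 2 chips; eligible A, C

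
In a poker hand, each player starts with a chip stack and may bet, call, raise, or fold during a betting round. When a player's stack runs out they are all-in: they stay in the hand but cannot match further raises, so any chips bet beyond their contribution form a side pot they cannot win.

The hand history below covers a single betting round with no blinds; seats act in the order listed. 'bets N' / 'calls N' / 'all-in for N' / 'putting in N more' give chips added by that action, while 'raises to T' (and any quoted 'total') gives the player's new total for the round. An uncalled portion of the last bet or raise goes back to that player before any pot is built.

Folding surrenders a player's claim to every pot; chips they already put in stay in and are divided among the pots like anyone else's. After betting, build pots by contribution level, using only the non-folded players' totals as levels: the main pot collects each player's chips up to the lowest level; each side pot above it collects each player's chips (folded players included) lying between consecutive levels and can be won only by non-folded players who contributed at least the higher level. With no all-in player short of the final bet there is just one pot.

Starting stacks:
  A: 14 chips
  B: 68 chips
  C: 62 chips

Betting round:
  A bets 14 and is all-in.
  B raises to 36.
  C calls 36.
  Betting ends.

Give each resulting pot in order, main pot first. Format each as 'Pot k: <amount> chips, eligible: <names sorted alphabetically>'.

Pot 1: 42 chips, eligible: A, B, C
Pot 2: 44 chips, eligible: B, C

Derivation:
Contributions: A=14, B=36, C=36
Pot levels (distinct totals of non-folded players): 14, 36
Layer 1-14: 14 each from A, B, C = 14*3 = 42 chips; eligible A, B, C
Layer 15-36: 22 each from B, C = 22*2 = 44 chips; eligible B, C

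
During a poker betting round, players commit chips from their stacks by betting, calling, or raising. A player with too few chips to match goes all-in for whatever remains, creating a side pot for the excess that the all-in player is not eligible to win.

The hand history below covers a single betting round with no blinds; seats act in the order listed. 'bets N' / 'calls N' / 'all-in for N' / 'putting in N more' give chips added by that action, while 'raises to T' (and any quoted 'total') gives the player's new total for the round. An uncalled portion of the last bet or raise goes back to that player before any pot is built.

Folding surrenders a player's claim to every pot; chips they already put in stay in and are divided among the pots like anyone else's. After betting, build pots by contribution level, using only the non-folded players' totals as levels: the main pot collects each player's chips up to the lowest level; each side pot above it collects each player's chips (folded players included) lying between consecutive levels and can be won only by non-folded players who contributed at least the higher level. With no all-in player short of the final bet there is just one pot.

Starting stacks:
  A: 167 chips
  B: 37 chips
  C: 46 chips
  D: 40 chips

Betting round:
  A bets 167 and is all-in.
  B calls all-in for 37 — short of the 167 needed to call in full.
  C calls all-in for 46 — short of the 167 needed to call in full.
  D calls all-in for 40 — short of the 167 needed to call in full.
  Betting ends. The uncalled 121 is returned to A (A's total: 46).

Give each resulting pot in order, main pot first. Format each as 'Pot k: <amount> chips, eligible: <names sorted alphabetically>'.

Contributions (after 121 returned to A): A=46, B=37, C=46, D=40
Pot levels (distinct totals of non-folded players): 37, 40, 46
Layer 1-37: 37 each from A, B, C, D = 37*4 = 148 chips; eligible A, B, C, D
Layer 38-40: 3 each from A, C, D = 3*3 = 9 chips; eligible A, C, D
Layer 41-46: 6 each from A, C = 6*2 = 12 chips; eligible A, C

Pot 1: 148 chips, eligible: A, B, C, D
Pot 2: 9 chips, eligible: A, C, D
Pot 3: 12 chips, eligible: A, C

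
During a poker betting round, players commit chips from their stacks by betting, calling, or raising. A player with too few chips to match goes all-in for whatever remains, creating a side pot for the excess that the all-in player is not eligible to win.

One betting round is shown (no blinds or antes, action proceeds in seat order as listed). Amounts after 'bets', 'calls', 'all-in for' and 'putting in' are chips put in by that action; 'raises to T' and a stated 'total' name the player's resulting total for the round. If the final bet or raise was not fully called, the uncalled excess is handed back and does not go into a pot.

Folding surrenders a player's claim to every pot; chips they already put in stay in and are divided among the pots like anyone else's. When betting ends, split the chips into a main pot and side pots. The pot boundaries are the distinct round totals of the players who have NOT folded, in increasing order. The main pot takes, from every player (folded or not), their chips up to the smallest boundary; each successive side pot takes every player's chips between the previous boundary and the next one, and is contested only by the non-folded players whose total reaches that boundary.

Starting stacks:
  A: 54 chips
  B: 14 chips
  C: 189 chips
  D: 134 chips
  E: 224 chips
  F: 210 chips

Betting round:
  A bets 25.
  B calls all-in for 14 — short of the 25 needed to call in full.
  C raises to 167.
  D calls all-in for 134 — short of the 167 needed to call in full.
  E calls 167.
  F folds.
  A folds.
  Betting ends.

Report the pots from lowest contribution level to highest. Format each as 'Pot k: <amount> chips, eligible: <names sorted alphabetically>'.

Pot 1: 70 chips, eligible: B, C, D, E
Pot 2: 371 chips, eligible: C, D, E
Pot 3: 66 chips, eligible: C, E

Derivation:
Contributions: A=25, B=14, C=167, D=134, E=167
Folded: A, F
Pot levels (distinct totals of non-folded players): 14, 134, 167
Layer 1-14: 14 each from A, B, C, D, E = 14*5 = 70 chips; eligible B, C, D, E
Layer 15-134: A 11 + C 120 + D 120 + E 120 = 371 chips; eligible C, D, E
Layer 135-167: 33 each from C, E = 33*2 = 66 chips; eligible C, E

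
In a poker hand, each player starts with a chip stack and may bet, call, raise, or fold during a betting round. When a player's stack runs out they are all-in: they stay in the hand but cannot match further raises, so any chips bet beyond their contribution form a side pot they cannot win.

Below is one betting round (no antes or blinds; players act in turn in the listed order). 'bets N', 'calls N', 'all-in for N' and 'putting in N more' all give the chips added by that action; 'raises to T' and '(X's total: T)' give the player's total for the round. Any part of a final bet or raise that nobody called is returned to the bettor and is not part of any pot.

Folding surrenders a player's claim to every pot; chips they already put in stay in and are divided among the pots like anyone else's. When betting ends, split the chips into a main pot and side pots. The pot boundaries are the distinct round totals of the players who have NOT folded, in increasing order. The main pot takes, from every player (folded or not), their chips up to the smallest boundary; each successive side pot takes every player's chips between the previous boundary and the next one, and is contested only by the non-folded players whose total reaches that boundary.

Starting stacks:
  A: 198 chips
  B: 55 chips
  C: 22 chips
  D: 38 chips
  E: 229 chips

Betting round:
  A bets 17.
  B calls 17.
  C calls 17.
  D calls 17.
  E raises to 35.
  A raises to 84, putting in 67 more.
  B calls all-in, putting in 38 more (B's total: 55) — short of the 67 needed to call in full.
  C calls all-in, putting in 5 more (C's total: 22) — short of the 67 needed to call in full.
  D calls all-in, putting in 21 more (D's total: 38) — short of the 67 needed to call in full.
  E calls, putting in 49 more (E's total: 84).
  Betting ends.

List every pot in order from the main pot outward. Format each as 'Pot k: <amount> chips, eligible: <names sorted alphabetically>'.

Pot 1: 110 chips, eligible: A, B, C, D, E
Pot 2: 64 chips, eligible: A, B, D, E
Pot 3: 51 chips, eligible: A, B, E
Pot 4: 58 chips, eligible: A, E

Derivation:
Contributions: A=84, B=55, C=22, D=38, E=84
Pot levels (distinct totals of non-folded players): 22, 38, 55, 84
Layer 1-22: 22 each from A, B, C, D, E = 22*5 = 110 chips; eligible A, B, C, D, E
Layer 23-38: 16 each from A, B, D, E = 16*4 = 64 chips; eligible A, B, D, E
Layer 39-55: 17 each from A, B, E = 17*3 = 51 chips; eligible A, B, E
Layer 56-84: 29 each from A, E = 29*2 = 58 chips; eligible A, E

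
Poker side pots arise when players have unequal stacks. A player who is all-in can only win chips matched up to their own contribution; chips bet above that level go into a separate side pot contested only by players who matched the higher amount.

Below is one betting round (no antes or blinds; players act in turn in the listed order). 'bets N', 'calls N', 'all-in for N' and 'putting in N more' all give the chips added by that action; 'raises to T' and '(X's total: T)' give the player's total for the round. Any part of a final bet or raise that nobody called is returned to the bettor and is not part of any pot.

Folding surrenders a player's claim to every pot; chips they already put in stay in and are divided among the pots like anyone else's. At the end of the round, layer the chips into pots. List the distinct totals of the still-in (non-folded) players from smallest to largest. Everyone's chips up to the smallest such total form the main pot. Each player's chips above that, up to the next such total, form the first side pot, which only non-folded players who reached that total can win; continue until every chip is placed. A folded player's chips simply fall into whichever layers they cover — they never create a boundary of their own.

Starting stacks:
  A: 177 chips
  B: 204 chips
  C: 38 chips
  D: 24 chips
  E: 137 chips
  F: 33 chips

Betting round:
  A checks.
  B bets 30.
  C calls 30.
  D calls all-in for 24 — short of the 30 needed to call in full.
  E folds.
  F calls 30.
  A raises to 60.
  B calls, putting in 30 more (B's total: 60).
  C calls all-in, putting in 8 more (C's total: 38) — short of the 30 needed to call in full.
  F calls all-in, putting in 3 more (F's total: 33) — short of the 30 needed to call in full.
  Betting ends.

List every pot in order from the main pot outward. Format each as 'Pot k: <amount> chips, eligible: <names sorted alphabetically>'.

Pot 1: 120 chips, eligible: A, B, C, D, F
Pot 2: 36 chips, eligible: A, B, C, F
Pot 3: 15 chips, eligible: A, B, C
Pot 4: 44 chips, eligible: A, B

Derivation:
Contributions: A=60, B=60, C=38, D=24, F=33
Folded: E
Pot levels (distinct totals of non-folded players): 24, 33, 38, 60
Layer 1-24: 24 each from A, B, C, D, F = 24*5 = 120 chips; eligible A, B, C, D, F
Layer 25-33: 9 each from A, B, C, F = 9*4 = 36 chips; eligible A, B, C, F
Layer 34-38: 5 each from A, B, C = 5*3 = 15 chips; eligible A, B, C
Layer 39-60: 22 each from A, B = 22*2 = 44 chips; eligible A, B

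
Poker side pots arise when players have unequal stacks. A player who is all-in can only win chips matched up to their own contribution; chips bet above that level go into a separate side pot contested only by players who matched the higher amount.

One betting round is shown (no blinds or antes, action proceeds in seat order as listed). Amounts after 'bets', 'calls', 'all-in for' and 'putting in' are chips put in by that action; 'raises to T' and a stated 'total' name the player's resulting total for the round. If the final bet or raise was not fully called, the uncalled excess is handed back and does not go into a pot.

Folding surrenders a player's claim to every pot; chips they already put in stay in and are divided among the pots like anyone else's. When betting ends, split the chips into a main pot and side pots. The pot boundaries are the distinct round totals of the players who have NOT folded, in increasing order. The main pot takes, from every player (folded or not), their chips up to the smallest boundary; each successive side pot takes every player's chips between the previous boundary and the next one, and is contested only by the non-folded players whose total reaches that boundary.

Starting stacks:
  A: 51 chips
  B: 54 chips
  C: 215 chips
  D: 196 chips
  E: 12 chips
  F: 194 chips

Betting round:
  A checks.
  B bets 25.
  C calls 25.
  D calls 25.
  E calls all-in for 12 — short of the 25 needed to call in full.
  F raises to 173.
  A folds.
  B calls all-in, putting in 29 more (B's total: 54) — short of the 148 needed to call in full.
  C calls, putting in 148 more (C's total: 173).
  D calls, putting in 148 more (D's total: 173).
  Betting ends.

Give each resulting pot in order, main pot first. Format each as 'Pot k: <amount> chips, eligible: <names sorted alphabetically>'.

Pot 1: 60 chips, eligible: B, C, D, E, F
Pot 2: 168 chips, eligible: B, C, D, F
Pot 3: 357 chips, eligible: C, D, F

Derivation:
Contributions: B=54, C=173, D=173, E=12, F=173
Folded: A
Pot levels (distinct totals of non-folded players): 12, 54, 173
Layer 1-12: 12 each from B, C, D, E, F = 12*5 = 60 chips; eligible B, C, D, E, F
Layer 13-54: 42 each from B, C, D, F = 42*4 = 168 chips; eligible B, C, D, F
Layer 55-173: 119 each from C, D, F = 119*3 = 357 chips; eligible C, D, F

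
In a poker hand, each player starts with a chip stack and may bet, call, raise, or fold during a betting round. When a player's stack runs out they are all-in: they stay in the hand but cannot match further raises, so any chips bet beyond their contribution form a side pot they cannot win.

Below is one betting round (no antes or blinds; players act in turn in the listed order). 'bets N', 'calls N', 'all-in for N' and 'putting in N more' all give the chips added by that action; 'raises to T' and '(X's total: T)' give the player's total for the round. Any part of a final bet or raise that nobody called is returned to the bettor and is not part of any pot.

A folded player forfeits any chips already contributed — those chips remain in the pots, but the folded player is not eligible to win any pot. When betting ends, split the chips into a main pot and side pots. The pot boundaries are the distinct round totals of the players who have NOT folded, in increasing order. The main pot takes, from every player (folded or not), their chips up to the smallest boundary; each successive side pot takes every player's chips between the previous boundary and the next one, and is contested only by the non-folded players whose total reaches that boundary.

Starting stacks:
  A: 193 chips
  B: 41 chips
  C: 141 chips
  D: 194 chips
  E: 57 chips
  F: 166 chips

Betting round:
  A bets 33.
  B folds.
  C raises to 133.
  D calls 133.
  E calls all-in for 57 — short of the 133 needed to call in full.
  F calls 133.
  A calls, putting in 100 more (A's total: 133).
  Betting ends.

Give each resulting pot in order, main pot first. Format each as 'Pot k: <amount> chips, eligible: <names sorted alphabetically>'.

Contributions: A=133, C=133, D=133, E=57, F=133
Folded: B
Pot levels (distinct totals of non-folded players): 57, 133
Layer 1-57: 57 each from A, C, D, E, F = 57*5 = 285 chips; eligible A, C, D, E, F
Layer 58-133: 76 each from A, C, D, F = 76*4 = 304 chips; eligible A, C, D, F

Pot 1: 285 chips, eligible: A, C, D, E, F
Pot 2: 304 chips, eligible: A, C, D, F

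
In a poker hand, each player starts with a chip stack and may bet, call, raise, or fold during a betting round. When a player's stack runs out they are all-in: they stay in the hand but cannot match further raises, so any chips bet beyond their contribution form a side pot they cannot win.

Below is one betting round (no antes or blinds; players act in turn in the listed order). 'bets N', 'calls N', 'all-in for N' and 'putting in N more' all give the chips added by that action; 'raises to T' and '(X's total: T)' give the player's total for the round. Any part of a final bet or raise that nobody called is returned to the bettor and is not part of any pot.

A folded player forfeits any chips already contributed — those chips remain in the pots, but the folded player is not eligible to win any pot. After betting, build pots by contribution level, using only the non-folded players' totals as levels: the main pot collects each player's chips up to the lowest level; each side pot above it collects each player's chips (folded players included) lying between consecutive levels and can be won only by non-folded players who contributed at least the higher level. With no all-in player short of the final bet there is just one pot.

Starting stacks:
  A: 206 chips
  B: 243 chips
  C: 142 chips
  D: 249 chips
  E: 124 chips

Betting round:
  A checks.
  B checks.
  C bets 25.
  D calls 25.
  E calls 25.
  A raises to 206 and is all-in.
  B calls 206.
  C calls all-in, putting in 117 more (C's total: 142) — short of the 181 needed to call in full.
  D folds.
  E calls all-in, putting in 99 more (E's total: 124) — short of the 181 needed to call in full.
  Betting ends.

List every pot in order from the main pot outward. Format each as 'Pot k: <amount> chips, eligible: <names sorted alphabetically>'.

Contributions: A=206, B=206, C=142, D=25, E=124
Folded: D
Pot levels (distinct totals of non-folded players): 124, 142, 206
Layer 1-124: A 124 + B 124 + C 124 + D 25 + E 124 = 521 chips; eligible A, B, C, E
Layer 125-142: 18 each from A, B, C = 18*3 = 54 chips; eligible A, B, C
Layer 143-206: 64 each from A, B = 64*2 = 128 chips; eligible A, B

Pot 1: 521 chips, eligible: A, B, C, E
Pot 2: 54 chips, eligible: A, B, C
Pot 3: 128 chips, eligible: A, B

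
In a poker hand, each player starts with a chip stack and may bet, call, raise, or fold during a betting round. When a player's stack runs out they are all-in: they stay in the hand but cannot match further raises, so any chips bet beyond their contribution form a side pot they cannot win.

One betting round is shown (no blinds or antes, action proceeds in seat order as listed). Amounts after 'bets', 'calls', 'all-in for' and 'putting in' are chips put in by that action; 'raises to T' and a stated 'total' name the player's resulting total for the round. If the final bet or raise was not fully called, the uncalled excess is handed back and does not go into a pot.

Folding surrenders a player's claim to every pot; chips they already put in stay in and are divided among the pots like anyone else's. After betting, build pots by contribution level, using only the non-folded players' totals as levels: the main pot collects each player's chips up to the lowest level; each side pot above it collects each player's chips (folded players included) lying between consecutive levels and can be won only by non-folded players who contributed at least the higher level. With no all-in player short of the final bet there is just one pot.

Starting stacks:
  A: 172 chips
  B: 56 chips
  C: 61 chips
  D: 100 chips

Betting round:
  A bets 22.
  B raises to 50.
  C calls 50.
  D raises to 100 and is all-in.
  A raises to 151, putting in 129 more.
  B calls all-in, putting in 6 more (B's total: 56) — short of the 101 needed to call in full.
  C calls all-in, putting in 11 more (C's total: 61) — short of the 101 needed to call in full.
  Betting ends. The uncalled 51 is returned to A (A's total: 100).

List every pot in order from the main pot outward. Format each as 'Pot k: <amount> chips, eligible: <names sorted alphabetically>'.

Pot 1: 224 chips, eligible: A, B, C, D
Pot 2: 15 chips, eligible: A, C, D
Pot 3: 78 chips, eligible: A, D

Derivation:
Contributions (after 51 returned to A): A=100, B=56, C=61, D=100
Pot levels (distinct totals of non-folded players): 56, 61, 100
Layer 1-56: 56 each from A, B, C, D = 56*4 = 224 chips; eligible A, B, C, D
Layer 57-61: 5 each from A, C, D = 5*3 = 15 chips; eligible A, C, D
Layer 62-100: 39 each from A, D = 39*2 = 78 chips; eligible A, D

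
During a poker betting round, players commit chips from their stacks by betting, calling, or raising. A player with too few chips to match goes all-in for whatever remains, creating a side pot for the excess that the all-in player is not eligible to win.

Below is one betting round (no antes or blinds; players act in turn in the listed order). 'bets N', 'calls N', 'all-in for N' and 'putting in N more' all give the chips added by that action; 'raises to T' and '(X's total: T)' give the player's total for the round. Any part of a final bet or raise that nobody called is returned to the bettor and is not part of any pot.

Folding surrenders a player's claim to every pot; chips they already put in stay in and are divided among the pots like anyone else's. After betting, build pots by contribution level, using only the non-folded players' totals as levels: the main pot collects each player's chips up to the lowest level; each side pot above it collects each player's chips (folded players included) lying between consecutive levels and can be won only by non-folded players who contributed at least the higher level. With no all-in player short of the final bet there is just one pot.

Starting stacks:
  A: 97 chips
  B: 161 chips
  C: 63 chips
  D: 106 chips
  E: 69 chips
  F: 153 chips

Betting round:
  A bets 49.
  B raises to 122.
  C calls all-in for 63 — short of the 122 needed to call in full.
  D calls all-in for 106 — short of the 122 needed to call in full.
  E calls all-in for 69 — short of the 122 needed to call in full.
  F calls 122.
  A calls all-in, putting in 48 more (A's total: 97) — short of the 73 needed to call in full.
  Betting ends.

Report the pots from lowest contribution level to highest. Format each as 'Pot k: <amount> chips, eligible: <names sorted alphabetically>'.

Pot 1: 378 chips, eligible: A, B, C, D, E, F
Pot 2: 30 chips, eligible: A, B, D, E, F
Pot 3: 112 chips, eligible: A, B, D, F
Pot 4: 27 chips, eligible: B, D, F
Pot 5: 32 chips, eligible: B, F

Derivation:
Contributions: A=97, B=122, C=63, D=106, E=69, F=122
Pot levels (distinct totals of non-folded players): 63, 69, 97, 106, 122
Layer 1-63: 63 each from A, B, C, D, E, F = 63*6 = 378 chips; eligible A, B, C, D, E, F
Layer 64-69: 6 each from A, B, D, E, F = 6*5 = 30 chips; eligible A, B, D, E, F
Layer 70-97: 28 each from A, B, D, F = 28*4 = 112 chips; eligible A, B, D, F
Layer 98-106: 9 each from B, D, F = 9*3 = 27 chips; eligible B, D, F
Layer 107-122: 16 each from B, F = 16*2 = 32 chips; eligible B, F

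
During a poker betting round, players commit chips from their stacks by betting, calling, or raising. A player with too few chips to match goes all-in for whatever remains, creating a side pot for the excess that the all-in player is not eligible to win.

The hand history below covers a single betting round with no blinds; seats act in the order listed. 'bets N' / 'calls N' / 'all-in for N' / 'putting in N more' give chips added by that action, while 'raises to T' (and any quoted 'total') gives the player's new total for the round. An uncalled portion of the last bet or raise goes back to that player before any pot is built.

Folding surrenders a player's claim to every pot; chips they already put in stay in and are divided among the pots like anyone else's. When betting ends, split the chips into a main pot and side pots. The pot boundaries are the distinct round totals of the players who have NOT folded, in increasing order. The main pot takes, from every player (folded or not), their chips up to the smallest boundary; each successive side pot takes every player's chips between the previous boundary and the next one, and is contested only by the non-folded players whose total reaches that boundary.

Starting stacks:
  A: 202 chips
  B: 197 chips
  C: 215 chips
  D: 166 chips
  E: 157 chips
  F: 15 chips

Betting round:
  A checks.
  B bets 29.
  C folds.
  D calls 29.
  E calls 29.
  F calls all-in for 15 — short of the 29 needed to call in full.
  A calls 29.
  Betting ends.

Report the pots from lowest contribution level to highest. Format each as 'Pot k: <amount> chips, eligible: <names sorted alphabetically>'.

Contributions: A=29, B=29, D=29, E=29, F=15
Folded: C
Pot levels (distinct totals of non-folded players): 15, 29
Layer 1-15: 15 each from A, B, D, E, F = 15*5 = 75 chips; eligible A, B, D, E, F
Layer 16-29: 14 each from A, B, D, E = 14*4 = 56 chips; eligible A, B, D, E

Pot 1: 75 chips, eligible: A, B, D, E, F
Pot 2: 56 chips, eligible: A, B, D, E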